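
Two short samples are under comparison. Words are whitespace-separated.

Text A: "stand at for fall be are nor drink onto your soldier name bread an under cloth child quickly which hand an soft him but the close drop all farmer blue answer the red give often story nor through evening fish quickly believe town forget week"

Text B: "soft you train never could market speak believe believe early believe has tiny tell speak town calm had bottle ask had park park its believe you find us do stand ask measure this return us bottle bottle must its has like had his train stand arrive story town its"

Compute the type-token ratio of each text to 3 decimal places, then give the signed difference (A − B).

TTR(A) = 41/45 = 0.911
TTR(B) = 31/49 = 0.633
Difference = 0.911 − 0.633 = 0.278

0.278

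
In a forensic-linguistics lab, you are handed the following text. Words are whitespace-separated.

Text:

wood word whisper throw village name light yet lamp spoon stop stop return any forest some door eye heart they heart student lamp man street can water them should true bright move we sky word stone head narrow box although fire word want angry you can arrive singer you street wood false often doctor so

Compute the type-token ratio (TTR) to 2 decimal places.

0.84

N = 55 tokens, V = 46 types.
TTR = V / N = 46 / 55 = 0.84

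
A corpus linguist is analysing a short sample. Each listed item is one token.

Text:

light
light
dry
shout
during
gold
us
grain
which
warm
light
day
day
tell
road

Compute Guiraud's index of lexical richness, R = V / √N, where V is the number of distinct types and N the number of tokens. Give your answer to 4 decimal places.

3.0984

N = 15, V = 12.
√N = 3.872983
R = 12 / 3.872983 = 3.0984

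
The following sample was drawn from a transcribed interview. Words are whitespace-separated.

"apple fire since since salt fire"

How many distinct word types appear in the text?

Distinct types: {apple, fire, salt, since}
V = 4

4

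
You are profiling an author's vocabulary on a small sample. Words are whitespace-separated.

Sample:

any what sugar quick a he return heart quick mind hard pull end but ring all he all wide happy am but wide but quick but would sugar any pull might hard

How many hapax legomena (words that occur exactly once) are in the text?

Frequencies: but:4, quick:3, any:2, sugar:2, he:2, hard:2, pull:2, all:2, wide:2, what:1, a:1, return:1, heart:1, mind:1, end:1, ring:1, happy:1, am:1, would:1, might:1
Hapax (freq=1): a, am, end, happy, heart, might, mind, return, ring, what, would

11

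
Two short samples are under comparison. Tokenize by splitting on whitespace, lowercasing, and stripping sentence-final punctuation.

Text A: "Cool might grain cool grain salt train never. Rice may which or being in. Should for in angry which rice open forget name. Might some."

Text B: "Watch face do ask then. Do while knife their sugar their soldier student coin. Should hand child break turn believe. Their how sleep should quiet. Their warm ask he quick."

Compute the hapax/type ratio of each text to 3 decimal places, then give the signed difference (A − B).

-0.149

A: hapax=13, V=19, ratio=0.684
B: hapax=20, V=24, ratio=0.833
Difference = 0.684 − 0.833 = -0.149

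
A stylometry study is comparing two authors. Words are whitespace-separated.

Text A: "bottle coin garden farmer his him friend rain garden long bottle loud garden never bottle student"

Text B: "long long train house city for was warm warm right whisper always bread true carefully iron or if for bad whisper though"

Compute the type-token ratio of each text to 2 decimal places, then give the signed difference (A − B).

TTR(A) = 12/16 = 0.75
TTR(B) = 18/22 = 0.82
Difference = 0.75 − 0.82 = -0.07

-0.07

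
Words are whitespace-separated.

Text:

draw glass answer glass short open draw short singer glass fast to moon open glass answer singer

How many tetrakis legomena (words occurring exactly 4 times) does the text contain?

1

Frequencies: glass:4, draw:2, answer:2, short:2, open:2, singer:2, fast:1, to:1, moon:1
Words with frequency 4: glass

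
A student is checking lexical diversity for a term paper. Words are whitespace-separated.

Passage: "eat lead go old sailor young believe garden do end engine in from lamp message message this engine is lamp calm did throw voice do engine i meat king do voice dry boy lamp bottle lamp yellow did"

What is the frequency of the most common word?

4

Frequencies: lamp:4, do:3, engine:3, message:2, did:2, voice:2, eat:1, lead:1, go:1, old:1, sailor:1, young:1, believe:1, garden:1, end:1, in:1, from:1, this:1, is:1, calm:1, … (8 more, each freq 1)
Most common: 'lamp' with frequency 4.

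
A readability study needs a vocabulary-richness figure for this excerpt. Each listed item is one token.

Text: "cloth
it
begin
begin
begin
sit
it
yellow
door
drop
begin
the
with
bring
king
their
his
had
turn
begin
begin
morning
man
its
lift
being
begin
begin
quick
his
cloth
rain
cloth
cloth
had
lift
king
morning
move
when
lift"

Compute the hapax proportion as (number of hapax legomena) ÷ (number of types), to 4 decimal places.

0.6667

Frequencies: begin:8, cloth:4, lift:3, it:2, king:2, his:2, had:2, morning:2, sit:1, yellow:1, door:1, drop:1, the:1, with:1, bring:1, their:1, turn:1, man:1, its:1, being:1, … (4 more, each freq 1)
Hapax count = 16; type count = 24.
Ratio = 16 / 24 = 0.6667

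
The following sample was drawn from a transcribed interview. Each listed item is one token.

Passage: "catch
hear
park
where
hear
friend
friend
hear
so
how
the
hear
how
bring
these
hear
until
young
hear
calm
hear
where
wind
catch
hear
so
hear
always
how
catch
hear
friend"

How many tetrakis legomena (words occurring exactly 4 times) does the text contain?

0

Frequencies: hear:10, catch:3, friend:3, how:3, where:2, so:2, park:1, the:1, bring:1, these:1, until:1, young:1, calm:1, wind:1, always:1
Words with frequency 4: (none)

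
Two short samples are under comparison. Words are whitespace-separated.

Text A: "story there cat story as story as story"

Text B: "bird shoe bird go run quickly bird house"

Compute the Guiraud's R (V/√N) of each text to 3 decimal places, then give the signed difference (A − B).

-0.707

A: V=4, N=8, R=1.414
B: V=6, N=8, R=2.121
Difference = 1.414 − 2.121 = -0.707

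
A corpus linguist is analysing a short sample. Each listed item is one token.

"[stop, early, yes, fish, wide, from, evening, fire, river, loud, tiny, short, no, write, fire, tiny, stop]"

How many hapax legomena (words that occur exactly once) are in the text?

11

Frequencies: stop:2, fire:2, tiny:2, early:1, yes:1, fish:1, wide:1, from:1, evening:1, river:1, loud:1, short:1, no:1, write:1
Hapax (freq=1): early, evening, fish, from, loud, no, river, short, wide, write, yes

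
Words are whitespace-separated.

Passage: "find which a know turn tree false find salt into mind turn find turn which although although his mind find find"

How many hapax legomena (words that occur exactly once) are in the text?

Frequencies: find:5, turn:3, which:2, mind:2, although:2, a:1, know:1, tree:1, false:1, salt:1, into:1, his:1
Hapax (freq=1): a, false, his, into, know, salt, tree

7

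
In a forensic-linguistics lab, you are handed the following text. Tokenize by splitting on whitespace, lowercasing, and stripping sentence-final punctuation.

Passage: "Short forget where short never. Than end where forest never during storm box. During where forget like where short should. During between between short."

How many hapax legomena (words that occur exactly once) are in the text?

Frequencies: short:4, where:4, during:3, forget:2, never:2, between:2, than:1, end:1, forest:1, storm:1, box:1, like:1, should:1
Hapax (freq=1): box, end, forest, like, should, storm, than

7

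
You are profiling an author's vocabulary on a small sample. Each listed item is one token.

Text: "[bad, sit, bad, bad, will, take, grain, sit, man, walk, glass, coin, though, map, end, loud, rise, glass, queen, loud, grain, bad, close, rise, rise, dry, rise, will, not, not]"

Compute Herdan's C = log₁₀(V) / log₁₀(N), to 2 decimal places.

N = 30, V = 18.
log₁₀(V) = 1.255273, log₁₀(N) = 1.477121
C = 1.255273 / 1.477121 = 0.85

0.85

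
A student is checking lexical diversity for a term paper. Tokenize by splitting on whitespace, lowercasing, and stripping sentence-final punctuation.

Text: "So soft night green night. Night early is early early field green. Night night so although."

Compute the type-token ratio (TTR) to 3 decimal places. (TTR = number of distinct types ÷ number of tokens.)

N = 16 tokens, V = 8 types.
TTR = V / N = 8 / 16 = 0.500

0.500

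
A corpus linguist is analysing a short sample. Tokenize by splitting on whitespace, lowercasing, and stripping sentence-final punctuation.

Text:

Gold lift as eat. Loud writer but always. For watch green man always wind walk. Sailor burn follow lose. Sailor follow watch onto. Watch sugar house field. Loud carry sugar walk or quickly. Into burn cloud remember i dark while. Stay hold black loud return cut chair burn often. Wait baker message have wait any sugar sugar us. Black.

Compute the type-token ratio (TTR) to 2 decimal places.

0.75

N = 59 tokens, V = 44 types.
TTR = V / N = 44 / 59 = 0.75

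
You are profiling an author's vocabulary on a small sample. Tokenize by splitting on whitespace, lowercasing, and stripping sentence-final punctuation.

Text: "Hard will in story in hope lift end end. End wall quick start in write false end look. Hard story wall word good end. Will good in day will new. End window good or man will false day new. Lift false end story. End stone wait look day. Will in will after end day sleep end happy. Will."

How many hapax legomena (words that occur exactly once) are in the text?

13

Frequencies: end:10, will:7, in:5, day:4, story:3, false:3, good:3, hard:2, lift:2, wall:2, look:2, new:2, hope:1, quick:1, start:1, write:1, word:1, window:1, or:1, man:1, … (5 more, each freq 1)
Hapax (freq=1): after, happy, hope, man, or, quick, sleep, start, stone, wait, window, word, write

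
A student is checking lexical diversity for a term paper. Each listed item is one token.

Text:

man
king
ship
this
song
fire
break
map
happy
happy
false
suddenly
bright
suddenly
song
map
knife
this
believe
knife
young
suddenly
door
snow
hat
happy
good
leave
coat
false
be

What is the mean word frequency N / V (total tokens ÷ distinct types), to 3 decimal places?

1.409

N = 31 tokens, V = 22 types.
Mean frequency = N / V = 31 / 22 = 1.409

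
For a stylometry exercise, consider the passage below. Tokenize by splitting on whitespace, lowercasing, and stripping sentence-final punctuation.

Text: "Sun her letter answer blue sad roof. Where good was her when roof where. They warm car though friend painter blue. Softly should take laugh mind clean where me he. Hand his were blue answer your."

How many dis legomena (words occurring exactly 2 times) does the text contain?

Frequencies: blue:3, where:3, her:2, answer:2, roof:2, sun:1, letter:1, sad:1, good:1, was:1, when:1, they:1, warm:1, car:1, though:1, friend:1, painter:1, softly:1, should:1, take:1, … (9 more, each freq 1)
Words with frequency 2: answer, her, roof

3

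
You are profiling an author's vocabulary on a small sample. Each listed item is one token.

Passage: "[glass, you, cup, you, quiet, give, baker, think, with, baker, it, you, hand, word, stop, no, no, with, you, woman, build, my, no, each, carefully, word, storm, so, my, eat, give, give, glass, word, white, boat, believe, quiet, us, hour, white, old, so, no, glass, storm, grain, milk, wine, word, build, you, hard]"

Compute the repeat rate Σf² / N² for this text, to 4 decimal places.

0.0445

Frequencies: you:5, word:4, no:4, glass:3, give:3, quiet:2, baker:2, with:2, build:2, my:2, storm:2, so:2, white:2, cup:1, think:1, it:1, hand:1, stop:1, woman:1, each:1, … (11 more, each freq 1)
Σf² = 125; N² = 2809
Repeat rate = 125 / 2809 = 0.0445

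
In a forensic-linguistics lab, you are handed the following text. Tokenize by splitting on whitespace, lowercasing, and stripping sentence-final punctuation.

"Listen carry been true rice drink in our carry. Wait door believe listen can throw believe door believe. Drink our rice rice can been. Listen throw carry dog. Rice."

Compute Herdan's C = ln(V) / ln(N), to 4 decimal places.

N = 29, V = 14.
ln(V) = 2.639057, ln(N) = 3.367296
C = 2.639057 / 3.367296 = 0.7837

0.7837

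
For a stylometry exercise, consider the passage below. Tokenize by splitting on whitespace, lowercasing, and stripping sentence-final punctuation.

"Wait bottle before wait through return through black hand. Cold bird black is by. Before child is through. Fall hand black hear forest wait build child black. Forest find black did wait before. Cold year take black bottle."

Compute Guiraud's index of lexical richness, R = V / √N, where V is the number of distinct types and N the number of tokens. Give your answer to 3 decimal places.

3.244

N = 38, V = 20.
√N = 6.164414
R = 20 / 6.164414 = 3.244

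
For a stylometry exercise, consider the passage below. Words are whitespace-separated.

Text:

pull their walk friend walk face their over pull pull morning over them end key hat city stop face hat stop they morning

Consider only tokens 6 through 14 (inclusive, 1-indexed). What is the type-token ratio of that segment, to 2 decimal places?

0.78

Segment tokens 6–14: face, their, over, pull, pull, morning, over, them, end
Segment N = 9, segment V = 7.
TTR = 7 / 9 = 0.78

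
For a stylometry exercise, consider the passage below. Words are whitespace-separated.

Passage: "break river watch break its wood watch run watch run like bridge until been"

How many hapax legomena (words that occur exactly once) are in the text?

7

Frequencies: watch:3, break:2, run:2, river:1, its:1, wood:1, like:1, bridge:1, until:1, been:1
Hapax (freq=1): been, bridge, its, like, river, until, wood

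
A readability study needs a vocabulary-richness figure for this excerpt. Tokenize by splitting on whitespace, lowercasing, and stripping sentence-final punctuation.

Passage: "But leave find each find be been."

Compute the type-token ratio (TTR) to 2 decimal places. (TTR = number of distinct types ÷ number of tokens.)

N = 7 tokens, V = 6 types.
TTR = V / N = 6 / 7 = 0.86

0.86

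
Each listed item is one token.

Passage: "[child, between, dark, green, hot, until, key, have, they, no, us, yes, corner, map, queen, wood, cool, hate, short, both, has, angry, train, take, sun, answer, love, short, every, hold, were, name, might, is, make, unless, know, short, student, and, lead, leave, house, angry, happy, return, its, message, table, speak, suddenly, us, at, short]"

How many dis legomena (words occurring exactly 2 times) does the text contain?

Frequencies: short:4, us:2, angry:2, child:1, between:1, dark:1, green:1, hot:1, until:1, key:1, have:1, they:1, no:1, yes:1, corner:1, map:1, queen:1, wood:1, cool:1, hate:1, … (29 more, each freq 1)
Words with frequency 2: angry, us

2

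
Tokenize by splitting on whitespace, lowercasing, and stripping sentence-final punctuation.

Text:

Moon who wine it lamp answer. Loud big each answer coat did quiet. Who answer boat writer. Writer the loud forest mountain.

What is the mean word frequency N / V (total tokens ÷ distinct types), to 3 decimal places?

N = 22 tokens, V = 17 types.
Mean frequency = N / V = 22 / 17 = 1.294

1.294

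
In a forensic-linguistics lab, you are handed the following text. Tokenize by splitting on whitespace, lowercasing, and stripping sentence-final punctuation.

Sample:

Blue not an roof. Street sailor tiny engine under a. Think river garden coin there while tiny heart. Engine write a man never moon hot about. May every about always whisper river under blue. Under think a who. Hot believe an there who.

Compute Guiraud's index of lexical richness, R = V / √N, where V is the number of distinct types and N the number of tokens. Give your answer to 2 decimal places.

N = 43, V = 29.
√N = 6.557439
R = 29 / 6.557439 = 4.42

4.42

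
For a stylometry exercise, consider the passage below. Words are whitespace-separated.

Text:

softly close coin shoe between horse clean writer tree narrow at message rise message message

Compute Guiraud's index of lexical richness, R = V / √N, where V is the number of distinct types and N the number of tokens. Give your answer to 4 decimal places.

3.3566

N = 15, V = 13.
√N = 3.872983
R = 13 / 3.872983 = 3.3566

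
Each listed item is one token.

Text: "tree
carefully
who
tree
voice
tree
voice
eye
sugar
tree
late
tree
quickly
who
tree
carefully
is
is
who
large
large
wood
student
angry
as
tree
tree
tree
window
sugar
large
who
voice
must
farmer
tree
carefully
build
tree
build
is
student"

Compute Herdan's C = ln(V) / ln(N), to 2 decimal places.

N = 42, V = 18.
ln(V) = 2.890372, ln(N) = 3.737670
C = 2.890372 / 3.737670 = 0.77

0.77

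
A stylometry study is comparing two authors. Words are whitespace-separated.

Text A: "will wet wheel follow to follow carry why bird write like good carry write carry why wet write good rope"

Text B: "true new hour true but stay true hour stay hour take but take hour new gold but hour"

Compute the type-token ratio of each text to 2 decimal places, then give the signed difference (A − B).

0.21

TTR(A) = 12/20 = 0.60
TTR(B) = 7/18 = 0.39
Difference = 0.60 − 0.39 = 0.21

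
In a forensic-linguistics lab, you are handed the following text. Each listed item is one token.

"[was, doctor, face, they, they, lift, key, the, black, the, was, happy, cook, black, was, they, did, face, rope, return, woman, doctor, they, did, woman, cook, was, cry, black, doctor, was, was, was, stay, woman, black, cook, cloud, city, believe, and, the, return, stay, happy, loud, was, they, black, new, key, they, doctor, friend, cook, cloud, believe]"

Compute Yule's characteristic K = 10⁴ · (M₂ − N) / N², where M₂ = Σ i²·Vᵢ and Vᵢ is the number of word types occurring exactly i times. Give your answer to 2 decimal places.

486.30

Frequencies: was:8, they:6, black:5, doctor:4, cook:4, the:3, woman:3, face:2, key:2, happy:2, did:2, return:2, stay:2, cloud:2, believe:2, lift:1, rope:1, cry:1, city:1, and:1, … (3 more, each freq 1)
N = 57. Frequency spectrum: V_1=8, V_2=8, V_3=2, V_4=2, V_5=1, V_6=1, V_8=1
M₂ = 1²·8 + 2²·8 + 3²·2 + 4²·2 + 5²·1 + 6²·1 + 8²·1 = 215
K = 10000 × (215 − 57) / 57² = 486.30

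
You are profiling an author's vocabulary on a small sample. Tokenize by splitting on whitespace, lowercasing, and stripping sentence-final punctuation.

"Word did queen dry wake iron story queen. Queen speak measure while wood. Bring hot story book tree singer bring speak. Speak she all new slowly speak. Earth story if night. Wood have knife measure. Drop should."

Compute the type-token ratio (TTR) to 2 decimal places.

0.73

N = 37 tokens, V = 27 types.
TTR = V / N = 27 / 37 = 0.73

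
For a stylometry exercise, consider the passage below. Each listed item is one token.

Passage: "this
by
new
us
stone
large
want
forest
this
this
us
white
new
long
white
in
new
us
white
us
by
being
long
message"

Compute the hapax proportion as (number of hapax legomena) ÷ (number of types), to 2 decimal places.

0.54

Frequencies: us:4, this:3, new:3, white:3, by:2, long:2, stone:1, large:1, want:1, forest:1, in:1, being:1, message:1
Hapax count = 7; type count = 13.
Ratio = 7 / 13 = 0.54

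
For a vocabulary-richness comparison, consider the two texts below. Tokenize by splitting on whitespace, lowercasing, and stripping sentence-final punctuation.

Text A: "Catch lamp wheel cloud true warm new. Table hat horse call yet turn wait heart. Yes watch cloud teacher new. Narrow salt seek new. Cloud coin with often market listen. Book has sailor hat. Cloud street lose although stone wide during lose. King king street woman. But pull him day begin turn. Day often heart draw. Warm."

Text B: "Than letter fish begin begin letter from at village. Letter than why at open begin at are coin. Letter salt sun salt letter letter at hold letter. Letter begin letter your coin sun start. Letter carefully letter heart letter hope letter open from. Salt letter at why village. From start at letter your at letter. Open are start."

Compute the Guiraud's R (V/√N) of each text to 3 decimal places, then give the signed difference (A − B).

3.200

A: V=43, N=57, R=5.695
B: V=19, N=58, R=2.495
Difference = 5.695 − 2.495 = 3.200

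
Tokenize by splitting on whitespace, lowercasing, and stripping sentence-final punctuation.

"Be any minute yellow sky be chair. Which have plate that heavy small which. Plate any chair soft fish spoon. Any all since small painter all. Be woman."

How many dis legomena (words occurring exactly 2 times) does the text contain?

Frequencies: be:3, any:3, chair:2, which:2, plate:2, small:2, all:2, minute:1, yellow:1, sky:1, have:1, that:1, heavy:1, soft:1, fish:1, spoon:1, since:1, painter:1, woman:1
Words with frequency 2: all, chair, plate, small, which

5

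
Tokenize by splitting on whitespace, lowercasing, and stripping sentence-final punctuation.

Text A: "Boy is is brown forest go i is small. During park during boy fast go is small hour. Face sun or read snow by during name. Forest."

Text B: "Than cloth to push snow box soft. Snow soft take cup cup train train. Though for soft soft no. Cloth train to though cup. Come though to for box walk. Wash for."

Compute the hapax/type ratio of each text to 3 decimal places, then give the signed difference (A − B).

A: hapax=12, V=18, ratio=0.667
B: hapax=7, V=16, ratio=0.438
Difference = 0.667 − 0.438 = 0.229

0.229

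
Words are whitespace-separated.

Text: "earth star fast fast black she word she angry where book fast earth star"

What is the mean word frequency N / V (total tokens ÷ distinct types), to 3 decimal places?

1.556

N = 14 tokens, V = 9 types.
Mean frequency = N / V = 14 / 9 = 1.556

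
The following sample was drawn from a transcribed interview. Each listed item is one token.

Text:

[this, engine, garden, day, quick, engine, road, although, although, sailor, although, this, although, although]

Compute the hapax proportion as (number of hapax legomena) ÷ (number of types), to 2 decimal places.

Frequencies: although:5, this:2, engine:2, garden:1, day:1, quick:1, road:1, sailor:1
Hapax count = 5; type count = 8.
Ratio = 5 / 8 = 0.63

0.63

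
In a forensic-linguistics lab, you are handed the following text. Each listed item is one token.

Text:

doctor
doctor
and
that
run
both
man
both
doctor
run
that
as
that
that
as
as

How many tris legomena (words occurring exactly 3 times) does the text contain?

Frequencies: that:4, doctor:3, as:3, run:2, both:2, and:1, man:1
Words with frequency 3: as, doctor

2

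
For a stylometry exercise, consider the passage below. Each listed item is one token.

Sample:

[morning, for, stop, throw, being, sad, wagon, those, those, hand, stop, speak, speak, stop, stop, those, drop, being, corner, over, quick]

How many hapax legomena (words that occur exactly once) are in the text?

Frequencies: stop:4, those:3, being:2, speak:2, morning:1, for:1, throw:1, sad:1, wagon:1, hand:1, drop:1, corner:1, over:1, quick:1
Hapax (freq=1): corner, drop, for, hand, morning, over, quick, sad, throw, wagon

10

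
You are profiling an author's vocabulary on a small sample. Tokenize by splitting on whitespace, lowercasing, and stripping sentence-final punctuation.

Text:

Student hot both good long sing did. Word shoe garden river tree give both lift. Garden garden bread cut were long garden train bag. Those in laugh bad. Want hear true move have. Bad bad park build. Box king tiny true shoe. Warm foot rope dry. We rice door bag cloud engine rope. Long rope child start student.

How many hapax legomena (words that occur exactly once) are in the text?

Frequencies: garden:4, long:3, bad:3, rope:3, student:2, both:2, shoe:2, bag:2, true:2, hot:1, good:1, sing:1, did:1, word:1, river:1, tree:1, give:1, lift:1, bread:1, cut:1, … (24 more, each freq 1)
Hapax (freq=1): box, bread, build, child, cloud, cut, did, door, dry, engine, foot, give, good, have, hear, hot, in, king, laugh, lift, move, park, rice, river, sing, start, those, tiny, train, tree, want, warm, we, were, word

35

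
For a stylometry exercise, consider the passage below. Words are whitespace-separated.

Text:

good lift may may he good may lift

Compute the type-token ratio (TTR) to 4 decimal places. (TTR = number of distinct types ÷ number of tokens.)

0.5000

N = 8 tokens, V = 4 types.
TTR = V / N = 4 / 8 = 0.5000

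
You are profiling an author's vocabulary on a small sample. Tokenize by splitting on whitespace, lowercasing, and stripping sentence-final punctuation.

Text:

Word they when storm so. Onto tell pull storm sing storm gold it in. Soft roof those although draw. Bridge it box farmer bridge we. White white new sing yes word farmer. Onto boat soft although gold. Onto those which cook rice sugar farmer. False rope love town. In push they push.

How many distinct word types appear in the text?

Distinct types: {although, boat, box, bridge, cook, draw, false, farmer, gold, in, it, love, new, onto, pull, push, rice, roof, rope, sing, so, soft, storm, sugar, tell, they, those, town, we, when, which, white, word, yes}
V = 34

34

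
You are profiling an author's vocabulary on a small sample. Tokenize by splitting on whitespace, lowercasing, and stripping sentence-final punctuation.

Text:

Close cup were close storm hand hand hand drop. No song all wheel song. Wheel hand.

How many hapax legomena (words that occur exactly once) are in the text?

6

Frequencies: hand:4, close:2, song:2, wheel:2, cup:1, were:1, storm:1, drop:1, no:1, all:1
Hapax (freq=1): all, cup, drop, no, storm, were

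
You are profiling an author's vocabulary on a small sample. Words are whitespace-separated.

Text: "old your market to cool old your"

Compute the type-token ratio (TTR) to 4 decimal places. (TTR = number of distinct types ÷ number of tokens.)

0.7143

N = 7 tokens, V = 5 types.
TTR = V / N = 5 / 7 = 0.7143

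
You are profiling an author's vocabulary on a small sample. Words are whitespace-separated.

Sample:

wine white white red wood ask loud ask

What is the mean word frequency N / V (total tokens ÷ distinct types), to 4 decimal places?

1.3333

N = 8 tokens, V = 6 types.
Mean frequency = N / V = 8 / 6 = 1.3333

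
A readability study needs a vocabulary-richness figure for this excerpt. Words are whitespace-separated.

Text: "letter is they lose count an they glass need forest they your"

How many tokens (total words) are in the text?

12

Tokens: letter, is, they, lose, count, an, they, glass, need, forest, they, your
N = 12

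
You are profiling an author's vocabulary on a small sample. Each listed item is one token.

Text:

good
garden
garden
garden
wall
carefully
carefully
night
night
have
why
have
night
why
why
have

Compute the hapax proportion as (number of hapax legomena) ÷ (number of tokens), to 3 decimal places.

Frequencies: garden:3, night:3, have:3, why:3, carefully:2, good:1, wall:1
Hapax count = 2; token count = 16.
Ratio = 2 / 16 = 0.125

0.125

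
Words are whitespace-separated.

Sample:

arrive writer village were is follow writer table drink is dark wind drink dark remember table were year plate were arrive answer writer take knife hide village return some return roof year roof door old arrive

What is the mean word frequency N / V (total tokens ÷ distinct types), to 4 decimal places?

N = 36 tokens, V = 22 types.
Mean frequency = N / V = 36 / 22 = 1.6364

1.6364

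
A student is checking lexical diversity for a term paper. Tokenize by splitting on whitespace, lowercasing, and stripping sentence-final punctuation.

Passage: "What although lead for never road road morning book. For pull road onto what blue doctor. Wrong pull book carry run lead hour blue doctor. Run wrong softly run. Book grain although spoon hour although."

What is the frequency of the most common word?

3

Frequencies: although:3, road:3, book:3, run:3, what:2, lead:2, for:2, pull:2, blue:2, doctor:2, wrong:2, hour:2, never:1, morning:1, onto:1, carry:1, softly:1, grain:1, spoon:1
Most common: 'although' with frequency 3.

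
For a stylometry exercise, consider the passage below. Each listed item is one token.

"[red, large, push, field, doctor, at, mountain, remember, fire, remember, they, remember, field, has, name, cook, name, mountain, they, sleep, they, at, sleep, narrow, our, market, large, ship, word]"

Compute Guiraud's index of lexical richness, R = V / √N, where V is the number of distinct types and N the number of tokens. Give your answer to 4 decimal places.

3.5282

N = 29, V = 19.
√N = 5.385165
R = 19 / 5.385165 = 3.5282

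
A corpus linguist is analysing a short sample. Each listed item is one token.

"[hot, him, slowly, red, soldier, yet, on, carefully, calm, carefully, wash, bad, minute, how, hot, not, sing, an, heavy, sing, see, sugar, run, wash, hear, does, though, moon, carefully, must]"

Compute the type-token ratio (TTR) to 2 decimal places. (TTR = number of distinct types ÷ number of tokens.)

0.83

N = 30 tokens, V = 25 types.
TTR = V / N = 25 / 30 = 0.83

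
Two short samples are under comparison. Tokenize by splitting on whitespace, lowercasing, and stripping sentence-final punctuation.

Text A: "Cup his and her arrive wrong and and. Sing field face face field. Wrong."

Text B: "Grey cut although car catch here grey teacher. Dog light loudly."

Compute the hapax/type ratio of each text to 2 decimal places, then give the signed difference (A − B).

A: hapax=5, V=9, ratio=0.56
B: hapax=9, V=10, ratio=0.90
Difference = 0.56 − 0.90 = -0.34

-0.34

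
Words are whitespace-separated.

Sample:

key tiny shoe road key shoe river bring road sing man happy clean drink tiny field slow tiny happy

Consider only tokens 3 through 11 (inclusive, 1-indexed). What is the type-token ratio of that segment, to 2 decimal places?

Segment tokens 3–11: shoe, road, key, shoe, river, bring, road, sing, man
Segment N = 9, segment V = 7.
TTR = 7 / 9 = 0.78

0.78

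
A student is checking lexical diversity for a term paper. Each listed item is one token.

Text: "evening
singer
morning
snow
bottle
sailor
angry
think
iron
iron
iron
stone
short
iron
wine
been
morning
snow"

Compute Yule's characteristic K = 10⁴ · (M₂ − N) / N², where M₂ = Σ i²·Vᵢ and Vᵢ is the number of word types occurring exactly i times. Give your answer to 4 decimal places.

493.8272

Frequencies: iron:4, morning:2, snow:2, evening:1, singer:1, bottle:1, sailor:1, angry:1, think:1, stone:1, short:1, wine:1, been:1
N = 18. Frequency spectrum: V_1=10, V_2=2, V_4=1
M₂ = 1²·10 + 2²·2 + 4²·1 = 34
K = 10000 × (34 − 18) / 18² = 493.8272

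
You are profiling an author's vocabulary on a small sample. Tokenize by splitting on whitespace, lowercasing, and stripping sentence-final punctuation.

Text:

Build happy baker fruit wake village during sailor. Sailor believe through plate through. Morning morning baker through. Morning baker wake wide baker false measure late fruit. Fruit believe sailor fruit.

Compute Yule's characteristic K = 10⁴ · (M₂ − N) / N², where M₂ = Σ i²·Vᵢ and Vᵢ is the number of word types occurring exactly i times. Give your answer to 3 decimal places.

511.111

Frequencies: baker:4, fruit:4, sailor:3, through:3, morning:3, wake:2, believe:2, build:1, happy:1, village:1, during:1, plate:1, wide:1, false:1, measure:1, late:1
N = 30. Frequency spectrum: V_1=9, V_2=2, V_3=3, V_4=2
M₂ = 1²·9 + 2²·2 + 3²·3 + 4²·2 = 76
K = 10000 × (76 − 30) / 30² = 511.111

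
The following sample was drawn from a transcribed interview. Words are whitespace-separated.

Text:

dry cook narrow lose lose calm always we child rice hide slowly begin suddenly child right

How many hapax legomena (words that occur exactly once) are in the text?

12

Frequencies: lose:2, child:2, dry:1, cook:1, narrow:1, calm:1, always:1, we:1, rice:1, hide:1, slowly:1, begin:1, suddenly:1, right:1
Hapax (freq=1): always, begin, calm, cook, dry, hide, narrow, rice, right, slowly, suddenly, we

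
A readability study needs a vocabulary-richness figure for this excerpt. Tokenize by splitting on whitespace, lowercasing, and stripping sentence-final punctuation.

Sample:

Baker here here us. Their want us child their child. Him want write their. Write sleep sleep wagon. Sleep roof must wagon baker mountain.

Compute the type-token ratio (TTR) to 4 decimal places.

0.5417

N = 24 tokens, V = 13 types.
TTR = V / N = 13 / 24 = 0.5417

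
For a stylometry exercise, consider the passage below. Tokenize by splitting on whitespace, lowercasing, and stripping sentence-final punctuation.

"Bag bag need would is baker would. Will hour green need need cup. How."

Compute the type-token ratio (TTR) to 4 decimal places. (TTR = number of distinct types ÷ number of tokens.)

N = 14 tokens, V = 10 types.
TTR = V / N = 10 / 14 = 0.7143

0.7143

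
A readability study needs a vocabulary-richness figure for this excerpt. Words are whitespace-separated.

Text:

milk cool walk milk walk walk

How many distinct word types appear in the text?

Distinct types: {cool, milk, walk}
V = 3

3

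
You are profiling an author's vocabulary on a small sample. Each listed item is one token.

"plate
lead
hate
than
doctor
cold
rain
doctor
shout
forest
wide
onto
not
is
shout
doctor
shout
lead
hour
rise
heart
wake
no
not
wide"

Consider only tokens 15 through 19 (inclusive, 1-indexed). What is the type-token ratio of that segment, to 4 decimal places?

Segment tokens 15–19: shout, doctor, shout, lead, hour
Segment N = 5, segment V = 4.
TTR = 4 / 5 = 0.8000

0.8000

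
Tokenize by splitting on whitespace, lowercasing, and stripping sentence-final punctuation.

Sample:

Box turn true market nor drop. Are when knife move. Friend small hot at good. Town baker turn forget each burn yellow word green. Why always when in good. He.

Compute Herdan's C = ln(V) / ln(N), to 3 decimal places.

N = 30, V = 27.
ln(V) = 3.295837, ln(N) = 3.401197
C = 3.295837 / 3.401197 = 0.969

0.969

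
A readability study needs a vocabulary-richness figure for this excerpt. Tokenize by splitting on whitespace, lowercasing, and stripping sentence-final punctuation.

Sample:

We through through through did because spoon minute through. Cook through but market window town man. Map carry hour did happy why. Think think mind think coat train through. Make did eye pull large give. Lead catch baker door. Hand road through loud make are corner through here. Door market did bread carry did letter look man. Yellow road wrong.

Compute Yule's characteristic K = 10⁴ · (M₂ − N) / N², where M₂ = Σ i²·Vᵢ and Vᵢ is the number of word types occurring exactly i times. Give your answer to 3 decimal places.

261.111

Frequencies: through:8, did:5, think:3, market:2, man:2, carry:2, make:2, door:2, road:2, we:1, because:1, spoon:1, minute:1, cook:1, but:1, window:1, town:1, map:1, hour:1, happy:1, … (21 more, each freq 1)
N = 60. Frequency spectrum: V_1=32, V_2=6, V_3=1, V_5=1, V_8=1
M₂ = 1²·32 + 2²·6 + 3²·1 + 5²·1 + 8²·1 = 154
K = 10000 × (154 − 60) / 60² = 261.111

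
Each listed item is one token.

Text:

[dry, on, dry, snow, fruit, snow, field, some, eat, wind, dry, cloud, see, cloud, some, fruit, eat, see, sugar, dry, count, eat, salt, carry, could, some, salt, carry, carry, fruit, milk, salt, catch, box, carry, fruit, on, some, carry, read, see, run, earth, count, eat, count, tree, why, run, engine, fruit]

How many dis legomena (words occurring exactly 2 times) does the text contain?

Frequencies: fruit:5, carry:5, dry:4, some:4, eat:4, see:3, count:3, salt:3, on:2, snow:2, cloud:2, run:2, field:1, wind:1, sugar:1, could:1, milk:1, catch:1, box:1, read:1, … (4 more, each freq 1)
Words with frequency 2: cloud, on, run, snow

4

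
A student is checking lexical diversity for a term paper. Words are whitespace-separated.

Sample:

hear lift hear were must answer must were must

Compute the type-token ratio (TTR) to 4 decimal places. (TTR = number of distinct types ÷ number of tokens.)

N = 9 tokens, V = 5 types.
TTR = V / N = 5 / 9 = 0.5556

0.5556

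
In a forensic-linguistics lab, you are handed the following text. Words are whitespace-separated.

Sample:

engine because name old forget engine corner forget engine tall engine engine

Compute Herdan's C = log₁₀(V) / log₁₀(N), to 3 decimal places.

N = 12, V = 7.
log₁₀(V) = 0.845098, log₁₀(N) = 1.079181
C = 0.845098 / 1.079181 = 0.783

0.783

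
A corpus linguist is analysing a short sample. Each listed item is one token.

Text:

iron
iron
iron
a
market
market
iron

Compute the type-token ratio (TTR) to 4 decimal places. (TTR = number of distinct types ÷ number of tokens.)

0.4286

N = 7 tokens, V = 3 types.
TTR = V / N = 3 / 7 = 0.4286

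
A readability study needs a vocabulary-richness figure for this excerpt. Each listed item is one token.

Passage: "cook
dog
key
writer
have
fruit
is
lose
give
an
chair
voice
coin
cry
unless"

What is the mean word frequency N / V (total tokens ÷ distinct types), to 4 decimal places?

N = 15 tokens, V = 15 types.
Mean frequency = N / V = 15 / 15 = 1.0000

1.0000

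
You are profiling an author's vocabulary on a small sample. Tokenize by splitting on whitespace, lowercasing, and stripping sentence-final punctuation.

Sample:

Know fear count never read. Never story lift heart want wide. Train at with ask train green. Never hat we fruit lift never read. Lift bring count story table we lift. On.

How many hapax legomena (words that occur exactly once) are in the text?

14

Frequencies: never:4, lift:4, count:2, read:2, story:2, train:2, we:2, know:1, fear:1, heart:1, want:1, wide:1, at:1, with:1, ask:1, green:1, hat:1, fruit:1, bring:1, table:1, … (1 more, each freq 1)
Hapax (freq=1): ask, at, bring, fear, fruit, green, hat, heart, know, on, table, want, wide, with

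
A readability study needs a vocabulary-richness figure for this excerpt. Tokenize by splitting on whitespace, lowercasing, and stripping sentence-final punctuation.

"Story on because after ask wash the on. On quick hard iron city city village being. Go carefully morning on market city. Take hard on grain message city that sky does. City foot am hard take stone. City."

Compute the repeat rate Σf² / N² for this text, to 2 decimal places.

Frequencies: city:6, on:5, hard:3, take:2, story:1, because:1, after:1, ask:1, wash:1, the:1, quick:1, iron:1, village:1, being:1, go:1, carefully:1, morning:1, market:1, grain:1, message:1, … (6 more, each freq 1)
Σf² = 96; N² = 1444
Repeat rate = 96 / 1444 = 0.07

0.07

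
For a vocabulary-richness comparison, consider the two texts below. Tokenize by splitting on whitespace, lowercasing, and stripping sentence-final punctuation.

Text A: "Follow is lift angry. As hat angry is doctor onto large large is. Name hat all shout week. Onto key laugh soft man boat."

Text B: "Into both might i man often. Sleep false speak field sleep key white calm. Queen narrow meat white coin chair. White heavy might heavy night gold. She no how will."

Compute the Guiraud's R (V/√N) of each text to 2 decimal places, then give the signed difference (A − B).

A: V=18, N=24, R=3.67
B: V=25, N=30, R=4.56
Difference = 3.67 − 4.56 = -0.89

-0.89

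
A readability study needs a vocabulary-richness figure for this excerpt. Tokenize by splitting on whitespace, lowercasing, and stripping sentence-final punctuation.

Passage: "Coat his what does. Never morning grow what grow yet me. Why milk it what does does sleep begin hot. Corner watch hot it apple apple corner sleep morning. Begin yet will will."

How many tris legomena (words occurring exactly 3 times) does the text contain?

Frequencies: what:3, does:3, morning:2, grow:2, yet:2, it:2, sleep:2, begin:2, hot:2, corner:2, apple:2, will:2, coat:1, his:1, never:1, me:1, why:1, milk:1, watch:1
Words with frequency 3: does, what

2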